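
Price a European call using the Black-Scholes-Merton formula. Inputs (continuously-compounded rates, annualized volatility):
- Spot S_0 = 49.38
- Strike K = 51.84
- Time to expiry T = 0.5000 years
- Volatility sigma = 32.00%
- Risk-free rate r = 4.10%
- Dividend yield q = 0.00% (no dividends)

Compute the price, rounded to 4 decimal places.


Answer: Price = 3.8421

Derivation:
d1 = (ln(S/K) + (r - q + 0.5*sigma^2) * T) / (sigma * sqrt(T)) = -0.01112176
d2 = d1 - sigma * sqrt(T) = -0.23739593
exp(-rT) = 0.97970870; exp(-qT) = 1.00000000
C = S_0 * exp(-qT) * N(d1) - K * exp(-rT) * N(d2)
N(d1) = 0.49556315; N(d2) = 0.40617482
C = 49.3800 * 1.00000000 * 0.49556315 - 51.8400 * 0.97970870 * 0.40617482 = 3.8421


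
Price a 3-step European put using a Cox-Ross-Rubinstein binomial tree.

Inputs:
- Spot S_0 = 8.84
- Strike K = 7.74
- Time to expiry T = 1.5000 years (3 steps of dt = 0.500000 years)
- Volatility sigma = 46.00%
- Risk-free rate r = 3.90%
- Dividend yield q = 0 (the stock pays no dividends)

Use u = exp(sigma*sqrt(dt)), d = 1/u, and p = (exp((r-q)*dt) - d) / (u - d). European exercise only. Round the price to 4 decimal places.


Answer: Price = V(0,0) = 1.2174

Derivation:
dt = T/N = 0.500000
u = exp(sigma*sqrt(dt)) = 1.384403; d = 1/u = 0.722333
p = (exp((r-q)*dt) - d) / (u - d) = 0.449134
Discount per step: exp(-r*dt) = 0.980689
Stock lattice S(k, i) with i counting down-moves:
  k=0: S(0,0) = 8.8400
  k=1: S(1,0) = 12.2381; S(1,1) = 6.3854
  k=2: S(2,0) = 16.9425; S(2,1) = 8.8400; S(2,2) = 4.6124
  k=3: S(3,0) = 23.4552; S(3,1) = 12.2381; S(3,2) = 6.3854; S(3,3) = 3.3317
Terminal payoffs V(N, i) = max(K - S_T, 0):
  V(3,0) = 0.000000; V(3,1) = 0.000000; V(3,2) = 1.354577; V(3,3) = 4.408311
Backward induction: V(k, i) = exp(-r*dt) * [p * V(k+1, i) + (1-p) * V(k+1, i+1)].
  V(2,0) = exp(-r*dt) * [p*0.000000 + (1-p)*0.000000] = 0.000000
  V(2,1) = exp(-r*dt) * [p*0.000000 + (1-p)*1.354577] = 0.731780
  V(2,2) = exp(-r*dt) * [p*1.354577 + (1-p)*4.408311] = 2.978131
  V(1,0) = exp(-r*dt) * [p*0.000000 + (1-p)*0.731780] = 0.395328
  V(1,1) = exp(-r*dt) * [p*0.731780 + (1-p)*2.978131] = 1.931190
  V(0,0) = exp(-r*dt) * [p*0.395328 + (1-p)*1.931190] = 1.217409


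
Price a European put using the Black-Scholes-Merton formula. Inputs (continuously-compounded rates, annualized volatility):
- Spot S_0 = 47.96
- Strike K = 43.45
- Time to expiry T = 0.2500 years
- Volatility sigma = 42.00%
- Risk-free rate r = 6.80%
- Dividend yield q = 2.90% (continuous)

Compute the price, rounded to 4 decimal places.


d1 = (ln(S/K) + (r - q + 0.5*sigma^2) * T) / (sigma * sqrt(T)) = 0.62169752
d2 = d1 - sigma * sqrt(T) = 0.41169752
exp(-rT) = 0.98314368; exp(-qT) = 0.99277622
P = K * exp(-rT) * N(-d2) - S_0 * exp(-qT) * N(-d1)
N(-d1) = 0.26707039; N(-d2) = 0.34028057
P = 43.4500 * 0.98314368 * 0.34028057 - 47.9600 * 0.99277622 * 0.26707039 = 1.8198

Answer: Price = 1.8198


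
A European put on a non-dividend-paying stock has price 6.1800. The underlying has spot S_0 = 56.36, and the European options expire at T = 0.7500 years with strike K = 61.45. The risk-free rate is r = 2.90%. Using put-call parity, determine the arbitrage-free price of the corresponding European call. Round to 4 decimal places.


Put-call parity: C - P = S_0 * exp(-qT) - K * exp(-rT).
S_0 * exp(-qT) = 56.3600 * 1.00000000 = 56.36000000
K * exp(-rT) = 61.4500 * 0.97848483 = 60.12789254
C = P + S*exp(-qT) - K*exp(-rT)
C = 6.1800 + 56.36000000 - 60.12789254 = 2.4121

Answer: Call price = 2.4121


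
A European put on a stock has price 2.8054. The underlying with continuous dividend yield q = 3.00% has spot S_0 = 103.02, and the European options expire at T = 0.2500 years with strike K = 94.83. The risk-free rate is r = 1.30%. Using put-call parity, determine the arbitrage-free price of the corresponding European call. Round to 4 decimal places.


Put-call parity: C - P = S_0 * exp(-qT) - K * exp(-rT).
S_0 * exp(-qT) = 103.0200 * 0.99252805 = 102.25024021
K * exp(-rT) = 94.8300 * 0.99675528 = 94.52230278
C = P + S*exp(-qT) - K*exp(-rT)
C = 2.8054 + 102.25024021 - 94.52230278 = 10.5333

Answer: Call price = 10.5333


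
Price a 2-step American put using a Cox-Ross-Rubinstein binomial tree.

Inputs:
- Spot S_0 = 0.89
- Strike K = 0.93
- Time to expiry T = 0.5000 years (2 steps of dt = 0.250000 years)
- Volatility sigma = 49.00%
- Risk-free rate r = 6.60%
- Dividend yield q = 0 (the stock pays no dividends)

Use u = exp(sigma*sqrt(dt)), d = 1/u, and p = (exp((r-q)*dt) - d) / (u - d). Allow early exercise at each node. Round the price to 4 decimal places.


dt = T/N = 0.250000
u = exp(sigma*sqrt(dt)) = 1.277621; d = 1/u = 0.782705
p = (exp((r-q)*dt) - d) / (u - d) = 0.472670
Discount per step: exp(-r*dt) = 0.983635
Stock lattice S(k, i) with i counting down-moves:
  k=0: S(0,0) = 0.8900
  k=1: S(1,0) = 1.1371; S(1,1) = 0.6966
  k=2: S(2,0) = 1.4528; S(2,1) = 0.8900; S(2,2) = 0.5452
Terminal payoffs V(N, i) = max(K - S_T, 0):
  V(2,0) = 0.000000; V(2,1) = 0.040000; V(2,2) = 0.384763
Backward induction: V(k, i) = exp(-r*dt) * [p * V(k+1, i) + (1-p) * V(k+1, i+1)]; then take max(V_cont, immediate exercise) for American.
  V(1,0) = exp(-r*dt) * [p*0.000000 + (1-p)*0.040000] = 0.020748; exercise = 0.000000; V(1,0) = max -> 0.020748
  V(1,1) = exp(-r*dt) * [p*0.040000 + (1-p)*0.384763] = 0.218174; exercise = 0.233393; V(1,1) = max -> 0.233393
  V(0,0) = exp(-r*dt) * [p*0.020748 + (1-p)*0.233393] = 0.130707; exercise = 0.040000; V(0,0) = max -> 0.130707

Answer: Price = V(0,0) = 0.1307


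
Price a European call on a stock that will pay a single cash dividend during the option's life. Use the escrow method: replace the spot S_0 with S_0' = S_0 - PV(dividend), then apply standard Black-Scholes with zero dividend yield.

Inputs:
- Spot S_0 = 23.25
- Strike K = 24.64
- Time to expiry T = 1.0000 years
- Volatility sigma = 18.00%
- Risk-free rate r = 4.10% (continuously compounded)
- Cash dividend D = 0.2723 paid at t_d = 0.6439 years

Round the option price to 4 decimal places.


Answer: Price = 1.3604

Derivation:
PV(D) = D * exp(-r * t_d) = 0.2723 * 0.97394553 = 0.26520537
S_0' = S_0 - PV(D) = 23.2500 - 0.26520537 = 22.98479463
d1 = (ln(S_0'/K) + (r + sigma^2/2)*T) / (sigma*sqrt(T)) = -0.06854580
d2 = d1 - sigma*sqrt(T) = -0.24854580
exp(-rT) = 0.95982913
N(d1) = 0.47267558; N(d2) = 0.40185607
C = S_0' * N(d1) - K * exp(-rT) * N(d2) = 22.98479463 * 0.47267558 - 24.6400 * 0.95982913 * 0.40185607 = 1.3604


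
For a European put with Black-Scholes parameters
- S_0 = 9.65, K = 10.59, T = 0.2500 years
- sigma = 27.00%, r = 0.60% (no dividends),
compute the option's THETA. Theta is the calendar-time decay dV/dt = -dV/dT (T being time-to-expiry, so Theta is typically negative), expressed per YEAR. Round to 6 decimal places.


Answer: Theta = -0.814051

Derivation:
d1 = -0.6099240316; d2 = -0.7449240316
phi(d1) = 0.3312300283; exp(-qT) = 1.0000000000; exp(-rT) = 0.9985011244
Theta = -S*exp(-qT)*phi(d1)*sigma/(2*sqrt(T)) + r*K*exp(-rT)*N(-d2) - q*S*exp(-qT)*N(-d1)
N(-d1) = 0.7290439338; N(-d2) = 0.7718411768; sqrt(T) = 0.5000000000
Term 1 = -9.6500 * 1.0000000000 * 0.3312300283 * 0.2700 / (2 * 0.5000000000) = -0.8630198387
Term 2 = 0.0060 * 10.5900 * 0.9985011244 * 0.7718411768 = 0.0489692793
Term 3 = 0 (no dividend yield, q = 0)
Theta = -0.8630198387 + (0.0489692793) + (0.0000000000) = -0.814051


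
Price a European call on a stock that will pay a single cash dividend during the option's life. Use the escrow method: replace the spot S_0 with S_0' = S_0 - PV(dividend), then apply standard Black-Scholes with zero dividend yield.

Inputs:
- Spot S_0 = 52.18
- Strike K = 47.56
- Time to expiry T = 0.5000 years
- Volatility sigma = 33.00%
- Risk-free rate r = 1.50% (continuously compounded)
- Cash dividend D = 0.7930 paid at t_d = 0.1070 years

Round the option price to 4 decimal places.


PV(D) = D * exp(-r * t_d) = 0.7930 * 0.99839629 = 0.79172826
S_0' = S_0 - PV(D) = 52.1800 - 0.79172826 = 51.38827174
d1 = (ln(S_0'/K) + (r + sigma^2/2)*T) / (sigma*sqrt(T)) = 0.48058790
d2 = d1 - sigma*sqrt(T) = 0.24724266
exp(-rT) = 0.99252805
N(d1) = 0.68459529; N(d2) = 0.59763979
C = S_0' * N(d1) - K * exp(-rT) * N(d2) = 51.38827174 * 0.68459529 - 47.5600 * 0.99252805 * 0.59763979 = 6.9688

Answer: Price = 6.9688


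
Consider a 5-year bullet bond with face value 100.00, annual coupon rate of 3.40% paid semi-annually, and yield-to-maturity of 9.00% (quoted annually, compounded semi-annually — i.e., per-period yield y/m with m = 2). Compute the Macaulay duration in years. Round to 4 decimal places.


Coupon per period c = face * coupon_rate / m = 1.700000
Periods per year m = 2; per-period yield y/m = 0.045000
Number of cashflows N = 10
Cashflows (t years, CF_t, discount factor 1/(1+y/m)^(m*t), PV):
  t = 0.5000: CF_t = 1.700000, DF = 0.956938, PV = 1.626794
  t = 1.0000: CF_t = 1.700000, DF = 0.915730, PV = 1.556741
  t = 1.5000: CF_t = 1.700000, DF = 0.876297, PV = 1.489704
  t = 2.0000: CF_t = 1.700000, DF = 0.838561, PV = 1.425554
  t = 2.5000: CF_t = 1.700000, DF = 0.802451, PV = 1.364167
  t = 3.0000: CF_t = 1.700000, DF = 0.767896, PV = 1.305423
  t = 3.5000: CF_t = 1.700000, DF = 0.734828, PV = 1.249208
  t = 4.0000: CF_t = 1.700000, DF = 0.703185, PV = 1.195415
  t = 4.5000: CF_t = 1.700000, DF = 0.672904, PV = 1.143938
  t = 5.0000: CF_t = 101.700000, DF = 0.643928, PV = 65.487445
Price P = sum_t PV_t = 77.844389
Macaulay numerator sum_t t * PV_t:
  t * PV_t at t = 0.5000: 0.813397
  t * PV_t at t = 1.0000: 1.556741
  t * PV_t at t = 1.5000: 2.234556
  t * PV_t at t = 2.0000: 2.851109
  t * PV_t at t = 2.5000: 3.410417
  t * PV_t at t = 3.0000: 3.916268
  t * PV_t at t = 3.5000: 4.372229
  t * PV_t at t = 4.0000: 4.781659
  t * PV_t at t = 4.5000: 5.147719
  t * PV_t at t = 5.0000: 327.437226
Macaulay duration D = (sum_t t * PV_t) / P = 356.521322 / 77.844389 = 4.579923

Answer: Macaulay duration = 4.5799 years


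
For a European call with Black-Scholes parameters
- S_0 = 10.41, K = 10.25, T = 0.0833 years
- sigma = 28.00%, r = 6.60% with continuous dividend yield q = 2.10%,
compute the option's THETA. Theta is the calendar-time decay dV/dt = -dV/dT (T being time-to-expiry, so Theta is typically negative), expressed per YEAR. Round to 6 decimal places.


d1 = 0.2784585793; d2 = 0.1976457090
phi(d1) = 0.3837714356; exp(-qT) = 0.9982522291; exp(-rT) = 0.9945172852
Theta = -S*exp(-qT)*phi(d1)*sigma/(2*sqrt(T)) - r*K*exp(-rT)*N(d2) + q*S*exp(-qT)*N(d1)
N(d1) = 0.6096698215; N(d2) = 0.5783388652; sqrt(T) = 0.2886173938
Term 1 = -10.4100 * 0.9982522291 * 0.3837714356 * 0.2800 / (2 * 0.2886173938) = -1.9345020748
Term 2 = -0.0660 * 10.2500 * 0.9945172852 * 0.5783388652 = -0.3891011507
Term 3 = 0.0210 * 10.4100 * 0.9982522291 * 0.6096698215 = 0.1330469769
Theta = -1.9345020748 + (-0.3891011507) + (0.1330469769) = -2.190556

Answer: Theta = -2.190556


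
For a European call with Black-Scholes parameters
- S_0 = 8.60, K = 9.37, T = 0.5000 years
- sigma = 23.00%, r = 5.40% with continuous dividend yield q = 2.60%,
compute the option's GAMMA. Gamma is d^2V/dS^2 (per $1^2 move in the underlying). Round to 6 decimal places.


d1 = -0.3598613549; d2 = -0.5224959145
phi(d1) = 0.3739292650; exp(-qT) = 0.9870841350; exp(-rT) = 0.9733612415
Gamma = exp(-qT) * phi(d1) / (S * sigma * sqrt(T)) = 0.9870841350 * 0.3739292650 / (8.6000 * 0.2300 * 0.7071067812) = 0.263896

Answer: Gamma = 0.263896


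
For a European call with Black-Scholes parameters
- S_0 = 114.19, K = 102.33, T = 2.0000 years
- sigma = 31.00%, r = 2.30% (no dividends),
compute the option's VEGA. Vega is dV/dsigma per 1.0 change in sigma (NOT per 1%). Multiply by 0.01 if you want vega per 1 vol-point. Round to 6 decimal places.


Answer: Vega = 54.631426

Derivation:
d1 = 0.5742638679; d2 = 0.1358576636
phi(d1) = 0.3382980294; exp(-qT) = 1.0000000000; exp(-rT) = 0.9550419622
Vega = S * exp(-qT) * phi(d1) * sqrt(T) = 114.1900 * 1.0000000000 * 0.3382980294 * 1.4142135624 = 54.631426


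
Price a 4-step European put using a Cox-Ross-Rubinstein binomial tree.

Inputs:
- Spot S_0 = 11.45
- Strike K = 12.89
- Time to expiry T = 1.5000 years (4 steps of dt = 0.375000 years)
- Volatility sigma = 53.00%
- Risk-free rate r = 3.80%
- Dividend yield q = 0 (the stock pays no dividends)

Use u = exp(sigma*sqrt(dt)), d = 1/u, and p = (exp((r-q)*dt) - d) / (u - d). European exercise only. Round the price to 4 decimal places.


Answer: Price = V(0,0) = 3.4034

Derivation:
dt = T/N = 0.375000
u = exp(sigma*sqrt(dt)) = 1.383418; d = 1/u = 0.722847
p = (exp((r-q)*dt) - d) / (u - d) = 0.441292
Discount per step: exp(-r*dt) = 0.985851
Stock lattice S(k, i) with i counting down-moves:
  k=0: S(0,0) = 11.4500
  k=1: S(1,0) = 15.8401; S(1,1) = 8.2766
  k=2: S(2,0) = 21.9135; S(2,1) = 11.4500; S(2,2) = 5.9827
  k=3: S(3,0) = 30.3156; S(3,1) = 15.8401; S(3,2) = 8.2766; S(3,3) = 4.3246
  k=4: S(4,0) = 41.9391; S(4,1) = 21.9135; S(4,2) = 11.4500; S(4,3) = 5.9827; S(4,4) = 3.1260
Terminal payoffs V(N, i) = max(K - S_T, 0):
  V(4,0) = 0.000000; V(4,1) = 0.000000; V(4,2) = 1.440000; V(4,3) = 6.907282; V(4,4) = 9.763981
Backward induction: V(k, i) = exp(-r*dt) * [p * V(k+1, i) + (1-p) * V(k+1, i+1)].
  V(3,0) = exp(-r*dt) * [p*0.000000 + (1-p)*0.000000] = 0.000000
  V(3,1) = exp(-r*dt) * [p*0.000000 + (1-p)*1.440000] = 0.793156
  V(3,2) = exp(-r*dt) * [p*1.440000 + (1-p)*6.907282] = 4.431019
  V(3,3) = exp(-r*dt) * [p*6.907282 + (1-p)*9.763981] = 8.383029
  V(2,0) = exp(-r*dt) * [p*0.000000 + (1-p)*0.793156] = 0.436872
  V(2,1) = exp(-r*dt) * [p*0.793156 + (1-p)*4.431019] = 2.785679
  V(2,2) = exp(-r*dt) * [p*4.431019 + (1-p)*8.383029] = 6.545103
  V(1,0) = exp(-r*dt) * [p*0.436872 + (1-p)*2.785679] = 1.724420
  V(1,1) = exp(-r*dt) * [p*2.785679 + (1-p)*6.545103] = 4.816965
  V(0,0) = exp(-r*dt) * [p*1.724420 + (1-p)*4.816965] = 3.403404


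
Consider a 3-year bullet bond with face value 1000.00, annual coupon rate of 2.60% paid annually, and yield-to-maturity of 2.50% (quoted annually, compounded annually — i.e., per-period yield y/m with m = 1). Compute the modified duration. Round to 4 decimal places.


Coupon per period c = face * coupon_rate / m = 26.000000
Periods per year m = 1; per-period yield y/m = 0.025000
Number of cashflows N = 3
Cashflows (t years, CF_t, discount factor 1/(1+y/m)^(m*t), PV):
  t = 1.0000: CF_t = 26.000000, DF = 0.975610, PV = 25.365854
  t = 2.0000: CF_t = 26.000000, DF = 0.951814, PV = 24.747174
  t = 3.0000: CF_t = 1026.000000, DF = 0.928599, PV = 952.742996
Price P = sum_t PV_t = 1002.856024
First compute Macaulay numerator sum_t t * PV_t:
  t * PV_t at t = 1.0000: 25.365854
  t * PV_t at t = 2.0000: 49.494349
  t * PV_t at t = 3.0000: 2858.228987
Macaulay duration D = 2933.089189 / 1002.856024 = 2.924736
Modified duration = D / (1 + y/m) = 2.924736 / (1 + 0.025000) = 2.853401

Answer: Modified duration = 2.8534


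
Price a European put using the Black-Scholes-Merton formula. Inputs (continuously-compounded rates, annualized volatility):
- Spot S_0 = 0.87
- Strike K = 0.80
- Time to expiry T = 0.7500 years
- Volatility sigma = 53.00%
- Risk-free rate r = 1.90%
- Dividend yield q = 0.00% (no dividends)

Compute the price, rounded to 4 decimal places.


d1 = (ln(S/K) + (r - q + 0.5*sigma^2) * T) / (sigma * sqrt(T)) = 0.44329386
d2 = d1 - sigma * sqrt(T) = -0.01569960
exp(-rT) = 0.98585105; exp(-qT) = 1.00000000
P = K * exp(-rT) * N(-d2) - S_0 * exp(-qT) * N(-d1)
N(-d1) = 0.32877660; N(-d2) = 0.50626298
P = 0.8000 * 0.98585105 * 0.50626298 - 0.8700 * 1.00000000 * 0.32877660 = 0.1132

Answer: Price = 0.1132


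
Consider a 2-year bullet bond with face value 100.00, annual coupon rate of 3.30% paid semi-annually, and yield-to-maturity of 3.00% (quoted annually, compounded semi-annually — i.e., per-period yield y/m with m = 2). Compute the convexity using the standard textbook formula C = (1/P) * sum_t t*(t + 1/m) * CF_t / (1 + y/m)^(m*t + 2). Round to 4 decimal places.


Answer: Convexity = 4.6982

Derivation:
Coupon per period c = face * coupon_rate / m = 1.650000
Periods per year m = 2; per-period yield y/m = 0.015000
Number of cashflows N = 4
Cashflows (t years, CF_t, discount factor 1/(1+y/m)^(m*t), PV):
  t = 0.5000: CF_t = 1.650000, DF = 0.985222, PV = 1.625616
  t = 1.0000: CF_t = 1.650000, DF = 0.970662, PV = 1.601592
  t = 1.5000: CF_t = 1.650000, DF = 0.956317, PV = 1.577923
  t = 2.0000: CF_t = 101.650000, DF = 0.942184, PV = 95.773027
Price P = sum_t PV_t = 100.578158
Convexity numerator sum_t t*(t + 1/m) * CF_t / (1+y/m)^(m*t + 2):
  t = 0.5000: term = 0.788962
  t = 1.0000: term = 2.331906
  t = 1.5000: term = 4.594889
  t = 2.0000: term = 464.816069
Convexity = (1/P) * sum = 472.531825 / 100.578158 = 4.698156


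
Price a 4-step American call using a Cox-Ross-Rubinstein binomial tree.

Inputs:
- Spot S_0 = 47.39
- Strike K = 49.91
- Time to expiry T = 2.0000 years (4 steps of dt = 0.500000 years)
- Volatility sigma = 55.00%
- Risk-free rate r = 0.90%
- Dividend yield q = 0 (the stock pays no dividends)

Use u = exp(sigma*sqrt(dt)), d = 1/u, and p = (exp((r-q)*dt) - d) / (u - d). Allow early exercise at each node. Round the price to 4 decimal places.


dt = T/N = 0.500000
u = exp(sigma*sqrt(dt)) = 1.475370; d = 1/u = 0.677796
p = (exp((r-q)*dt) - d) / (u - d) = 0.409635
Discount per step: exp(-r*dt) = 0.995510
Stock lattice S(k, i) with i counting down-moves:
  k=0: S(0,0) = 47.3900
  k=1: S(1,0) = 69.9178; S(1,1) = 32.1208
  k=2: S(2,0) = 103.1546; S(2,1) = 47.3900; S(2,2) = 21.7713
  k=3: S(3,0) = 152.1912; S(3,1) = 69.9178; S(3,2) = 32.1208; S(3,3) = 14.7565
  k=4: S(4,0) = 224.5383; S(4,1) = 103.1546; S(4,2) = 47.3900; S(4,3) = 21.7713; S(4,4) = 10.0019
Terminal payoffs V(N, i) = max(S_T - K, 0):
  V(4,0) = 174.628269; V(4,1) = 53.244586; V(4,2) = 0.000000; V(4,3) = 0.000000; V(4,4) = 0.000000
Backward induction: V(k, i) = exp(-r*dt) * [p * V(k+1, i) + (1-p) * V(k+1, i+1)]; then take max(V_cont, immediate exercise) for American.
  V(3,0) = exp(-r*dt) * [p*174.628269 + (1-p)*53.244586] = 102.505260; exercise = 102.281170; V(3,0) = max -> 102.505260
  V(3,1) = exp(-r*dt) * [p*53.244586 + (1-p)*0.000000] = 21.712910; exercise = 20.007779; V(3,1) = max -> 21.712910
  V(3,2) = exp(-r*dt) * [p*0.000000 + (1-p)*0.000000] = 0.000000; exercise = 0.000000; V(3,2) = max -> 0.000000
  V(3,3) = exp(-r*dt) * [p*0.000000 + (1-p)*0.000000] = 0.000000; exercise = 0.000000; V(3,3) = max -> 0.000000
  V(2,0) = exp(-r*dt) * [p*102.505260 + (1-p)*21.712910] = 54.562189; exercise = 53.244586; V(2,0) = max -> 54.562189
  V(2,1) = exp(-r*dt) * [p*21.712910 + (1-p)*0.000000] = 8.854430; exercise = 0.000000; V(2,1) = max -> 8.854430
  V(2,2) = exp(-r*dt) * [p*0.000000 + (1-p)*0.000000] = 0.000000; exercise = 0.000000; V(2,2) = max -> 0.000000
  V(1,0) = exp(-r*dt) * [p*54.562189 + (1-p)*8.854430] = 27.454099; exercise = 20.007779; V(1,0) = max -> 27.454099
  V(1,1) = exp(-r*dt) * [p*8.854430 + (1-p)*0.000000] = 3.610798; exercise = 0.000000; V(1,1) = max -> 3.610798
  V(0,0) = exp(-r*dt) * [p*27.454099 + (1-p)*3.610798] = 13.317780; exercise = 0.000000; V(0,0) = max -> 13.317780

Answer: Price = V(0,0) = 13.3178


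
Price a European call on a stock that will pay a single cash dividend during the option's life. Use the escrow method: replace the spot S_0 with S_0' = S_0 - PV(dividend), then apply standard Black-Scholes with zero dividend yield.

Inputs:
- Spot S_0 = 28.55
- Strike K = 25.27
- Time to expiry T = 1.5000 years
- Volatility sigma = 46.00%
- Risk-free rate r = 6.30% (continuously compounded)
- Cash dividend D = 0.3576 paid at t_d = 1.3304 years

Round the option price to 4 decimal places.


Answer: Price = 8.6553

Derivation:
PV(D) = D * exp(-r * t_d) = 0.3576 * 0.91960118 = 0.32884938
S_0' = S_0 - PV(D) = 28.5500 - 0.32884938 = 28.22115062
d1 = (ln(S_0'/K) + (r + sigma^2/2)*T) / (sigma*sqrt(T)) = 0.64548279
d2 = d1 - sigma*sqrt(T) = 0.08210015
exp(-rT) = 0.90982773
N(d1) = 0.74069282; N(d2) = 0.53271646
C = S_0' * N(d1) - K * exp(-rT) * N(d2) = 28.22115062 * 0.74069282 - 25.2700 * 0.90982773 * 0.53271646 = 8.6553


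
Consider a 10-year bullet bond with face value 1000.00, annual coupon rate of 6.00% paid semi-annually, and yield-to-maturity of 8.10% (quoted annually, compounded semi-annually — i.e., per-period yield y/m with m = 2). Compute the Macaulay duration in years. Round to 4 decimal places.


Answer: Macaulay duration = 7.4436 years

Derivation:
Coupon per period c = face * coupon_rate / m = 30.000000
Periods per year m = 2; per-period yield y/m = 0.040500
Number of cashflows N = 20
Cashflows (t years, CF_t, discount factor 1/(1+y/m)^(m*t), PV):
  t = 0.5000: CF_t = 30.000000, DF = 0.961076, PV = 28.832292
  t = 1.0000: CF_t = 30.000000, DF = 0.923668, PV = 27.710036
  t = 1.5000: CF_t = 30.000000, DF = 0.887715, PV = 26.631462
  t = 2.0000: CF_t = 30.000000, DF = 0.853162, PV = 25.594869
  t = 2.5000: CF_t = 30.000000, DF = 0.819954, PV = 24.598625
  t = 3.0000: CF_t = 30.000000, DF = 0.788039, PV = 23.641158
  t = 3.5000: CF_t = 30.000000, DF = 0.757365, PV = 22.720959
  t = 4.0000: CF_t = 30.000000, DF = 0.727886, PV = 21.836578
  t = 4.5000: CF_t = 30.000000, DF = 0.699554, PV = 20.986620
  t = 5.0000: CF_t = 30.000000, DF = 0.672325, PV = 20.169745
  t = 5.5000: CF_t = 30.000000, DF = 0.646156, PV = 19.384666
  t = 6.0000: CF_t = 30.000000, DF = 0.621005, PV = 18.630145
  t = 6.5000: CF_t = 30.000000, DF = 0.596833, PV = 17.904993
  t = 7.0000: CF_t = 30.000000, DF = 0.573602, PV = 17.208066
  t = 7.5000: CF_t = 30.000000, DF = 0.551276, PV = 16.538267
  t = 8.0000: CF_t = 30.000000, DF = 0.529818, PV = 15.894538
  t = 8.5000: CF_t = 30.000000, DF = 0.509196, PV = 15.275865
  t = 9.0000: CF_t = 30.000000, DF = 0.489376, PV = 14.681274
  t = 9.5000: CF_t = 30.000000, DF = 0.470328, PV = 14.109826
  t = 10.0000: CF_t = 1030.000000, DF = 0.452021, PV = 465.581305
Price P = sum_t PV_t = 857.931289
Macaulay numerator sum_t t * PV_t:
  t * PV_t at t = 0.5000: 14.416146
  t * PV_t at t = 1.0000: 27.710036
  t * PV_t at t = 1.5000: 39.947192
  t * PV_t at t = 2.0000: 51.189739
  t * PV_t at t = 2.5000: 61.496563
  t * PV_t at t = 3.0000: 70.923474
  t * PV_t at t = 3.5000: 79.523357
  t * PV_t at t = 4.0000: 87.346311
  t * PV_t at t = 4.5000: 94.439789
  t * PV_t at t = 5.0000: 100.848725
  t * PV_t at t = 5.5000: 106.615664
  t * PV_t at t = 6.0000: 111.780871
  t * PV_t at t = 6.5000: 116.382455
  t * PV_t at t = 7.0000: 120.456464
  t * PV_t at t = 7.5000: 124.036999
  t * PV_t at t = 8.0000: 127.156302
  t * PV_t at t = 8.5000: 129.844854
  t * PV_t at t = 9.0000: 132.131463
  t * PV_t at t = 9.5000: 134.043344
  t * PV_t at t = 10.0000: 4655.813055
Macaulay duration D = (sum_t t * PV_t) / P = 6386.102803 / 857.931289 = 7.443606


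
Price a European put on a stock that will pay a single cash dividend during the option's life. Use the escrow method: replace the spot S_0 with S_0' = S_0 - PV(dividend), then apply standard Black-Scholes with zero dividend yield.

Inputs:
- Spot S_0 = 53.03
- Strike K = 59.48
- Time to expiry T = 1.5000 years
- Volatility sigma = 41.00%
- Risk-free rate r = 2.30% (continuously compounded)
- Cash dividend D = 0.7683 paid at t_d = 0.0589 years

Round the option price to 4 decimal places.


PV(D) = D * exp(-r * t_d) = 0.7683 * 0.99864622 = 0.76725989
S_0' = S_0 - PV(D) = 53.0300 - 0.76725989 = 52.26274011
d1 = (ln(S_0'/K) + (r + sigma^2/2)*T) / (sigma*sqrt(T)) = 0.06217038
d2 = d1 - sigma*sqrt(T) = -0.43997502
exp(-rT) = 0.96608834
N(-d1) = 0.47521358; N(-d2) = 0.67002240
P = K * exp(-rT) * N(-d2) - S_0' * N(-d1) = 59.4800 * 0.96608834 * 0.67002240 - 52.26274011 * 0.47521358 = 13.6655

Answer: Price = 13.6655


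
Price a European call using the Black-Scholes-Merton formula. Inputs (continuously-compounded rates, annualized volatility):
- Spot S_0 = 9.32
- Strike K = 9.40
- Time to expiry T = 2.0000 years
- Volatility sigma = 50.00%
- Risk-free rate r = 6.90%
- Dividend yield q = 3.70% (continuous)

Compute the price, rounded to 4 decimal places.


d1 = (ln(S/K) + (r - q + 0.5*sigma^2) * T) / (sigma * sqrt(T)) = 0.43197569
d2 = d1 - sigma * sqrt(T) = -0.27513109
exp(-rT) = 0.87109869; exp(-qT) = 0.92867169
C = S_0 * exp(-qT) * N(d1) - K * exp(-rT) * N(d2)
N(d1) = 0.66712046; N(d2) = 0.39160776
C = 9.3200 * 0.92867169 * 0.66712046 - 9.4000 * 0.87109869 * 0.39160776 = 2.5675

Answer: Price = 2.5675


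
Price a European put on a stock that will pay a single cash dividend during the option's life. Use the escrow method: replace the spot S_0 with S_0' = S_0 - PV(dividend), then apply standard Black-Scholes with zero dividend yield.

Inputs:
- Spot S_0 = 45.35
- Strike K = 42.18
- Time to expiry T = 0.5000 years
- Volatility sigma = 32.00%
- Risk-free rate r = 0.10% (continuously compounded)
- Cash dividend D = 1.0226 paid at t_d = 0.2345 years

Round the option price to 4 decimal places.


Answer: Price = 2.9058

Derivation:
PV(D) = D * exp(-r * t_d) = 1.0226 * 0.99976553 = 1.02236023
S_0' = S_0 - PV(D) = 45.3500 - 1.02236023 = 44.32763977
d1 = (ln(S_0'/K) + (r + sigma^2/2)*T) / (sigma*sqrt(T)) = 0.33482492
d2 = d1 - sigma*sqrt(T) = 0.10855075
exp(-rT) = 0.99950012
N(-d1) = 0.36887858; N(-d2) = 0.45677941
P = K * exp(-rT) * N(-d2) - S_0' * N(-d1) = 42.1800 * 0.99950012 * 0.45677941 - 44.32763977 * 0.36887858 = 2.9058


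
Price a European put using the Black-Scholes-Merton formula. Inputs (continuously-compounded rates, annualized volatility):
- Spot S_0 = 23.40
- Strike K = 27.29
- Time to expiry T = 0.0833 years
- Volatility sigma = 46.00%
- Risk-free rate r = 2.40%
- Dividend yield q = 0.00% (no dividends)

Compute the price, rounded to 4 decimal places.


d1 = (ln(S/K) + (r - q + 0.5*sigma^2) * T) / (sigma * sqrt(T)) = -1.07688810
d2 = d1 - sigma * sqrt(T) = -1.20965210
exp(-rT) = 0.99800280; exp(-qT) = 1.00000000
P = K * exp(-rT) * N(-d2) - S_0 * exp(-qT) * N(-d1)
N(-d1) = 0.85923487; N(-d2) = 0.88679379
P = 27.2900 * 0.99800280 * 0.88679379 - 23.4000 * 1.00000000 * 0.85923487 = 4.0462

Answer: Price = 4.0462


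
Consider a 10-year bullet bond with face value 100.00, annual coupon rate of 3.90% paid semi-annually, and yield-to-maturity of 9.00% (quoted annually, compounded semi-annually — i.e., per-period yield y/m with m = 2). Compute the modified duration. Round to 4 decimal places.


Answer: Modified duration = 7.5817

Derivation:
Coupon per period c = face * coupon_rate / m = 1.950000
Periods per year m = 2; per-period yield y/m = 0.045000
Number of cashflows N = 20
Cashflows (t years, CF_t, discount factor 1/(1+y/m)^(m*t), PV):
  t = 0.5000: CF_t = 1.950000, DF = 0.956938, PV = 1.866029
  t = 1.0000: CF_t = 1.950000, DF = 0.915730, PV = 1.785673
  t = 1.5000: CF_t = 1.950000, DF = 0.876297, PV = 1.708778
  t = 2.0000: CF_t = 1.950000, DF = 0.838561, PV = 1.635195
  t = 2.5000: CF_t = 1.950000, DF = 0.802451, PV = 1.564780
  t = 3.0000: CF_t = 1.950000, DF = 0.767896, PV = 1.497397
  t = 3.5000: CF_t = 1.950000, DF = 0.734828, PV = 1.432915
  t = 4.0000: CF_t = 1.950000, DF = 0.703185, PV = 1.371211
  t = 4.5000: CF_t = 1.950000, DF = 0.672904, PV = 1.312164
  t = 5.0000: CF_t = 1.950000, DF = 0.643928, PV = 1.255659
  t = 5.5000: CF_t = 1.950000, DF = 0.616199, PV = 1.201588
  t = 6.0000: CF_t = 1.950000, DF = 0.589664, PV = 1.149845
  t = 6.5000: CF_t = 1.950000, DF = 0.564272, PV = 1.100330
  t = 7.0000: CF_t = 1.950000, DF = 0.539973, PV = 1.052947
  t = 7.5000: CF_t = 1.950000, DF = 0.516720, PV = 1.007605
  t = 8.0000: CF_t = 1.950000, DF = 0.494469, PV = 0.964215
  t = 8.5000: CF_t = 1.950000, DF = 0.473176, PV = 0.922694
  t = 9.0000: CF_t = 1.950000, DF = 0.452800, PV = 0.882961
  t = 9.5000: CF_t = 1.950000, DF = 0.433302, PV = 0.844938
  t = 10.0000: CF_t = 101.950000, DF = 0.414643, PV = 42.272840
Price P = sum_t PV_t = 66.829762
First compute Macaulay numerator sum_t t * PV_t:
  t * PV_t at t = 0.5000: 0.933014
  t * PV_t at t = 1.0000: 1.785673
  t * PV_t at t = 1.5000: 2.563168
  t * PV_t at t = 2.0000: 3.270389
  t * PV_t at t = 2.5000: 3.911949
  t * PV_t at t = 3.0000: 4.492190
  t * PV_t at t = 3.5000: 5.015204
  t * PV_t at t = 4.0000: 5.484844
  t * PV_t at t = 4.5000: 5.904736
  t * PV_t at t = 5.0000: 6.278295
  t * PV_t at t = 5.5000: 6.608731
  t * PV_t at t = 6.0000: 6.899067
  t * PV_t at t = 6.5000: 7.152143
  t * PV_t at t = 7.0000: 7.370630
  t * PV_t at t = 7.5000: 7.557036
  t * PV_t at t = 8.0000: 7.713721
  t * PV_t at t = 8.5000: 7.842899
  t * PV_t at t = 9.0000: 7.946646
  t * PV_t at t = 9.5000: 8.026916
  t * PV_t at t = 10.0000: 422.728395
Macaulay duration D = 529.485648 / 66.829762 = 7.922902
Modified duration = D / (1 + y/m) = 7.922902 / (1 + 0.045000) = 7.581724


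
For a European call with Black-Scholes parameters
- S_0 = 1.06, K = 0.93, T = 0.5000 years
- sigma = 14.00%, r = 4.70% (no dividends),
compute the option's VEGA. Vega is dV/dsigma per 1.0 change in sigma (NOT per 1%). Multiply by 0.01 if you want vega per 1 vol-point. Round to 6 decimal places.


d1 = 1.6085628810; d2 = 1.5095679317
phi(d1) = 0.1094075034; exp(-qT) = 1.0000000000; exp(-rT) = 0.9767739747
Vega = S * exp(-qT) * phi(d1) * sqrt(T) = 1.0600 * 1.0000000000 * 0.1094075034 * 0.7071067812 = 0.082005

Answer: Vega = 0.082005


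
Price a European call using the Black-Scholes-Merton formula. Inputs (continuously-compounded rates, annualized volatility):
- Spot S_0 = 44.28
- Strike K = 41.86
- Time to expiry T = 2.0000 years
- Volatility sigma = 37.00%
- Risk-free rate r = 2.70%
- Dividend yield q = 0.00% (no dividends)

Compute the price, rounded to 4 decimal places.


d1 = (ln(S/K) + (r - q + 0.5*sigma^2) * T) / (sigma * sqrt(T)) = 0.47223723
d2 = d1 - sigma * sqrt(T) = -0.05102179
exp(-rT) = 0.94743211; exp(-qT) = 1.00000000
C = S_0 * exp(-qT) * N(d1) - K * exp(-rT) * N(d2)
N(d1) = 0.68162127; N(d2) = 0.47965408
C = 44.2800 * 1.00000000 * 0.68162127 - 41.8600 * 0.94743211 * 0.47965408 = 11.1593

Answer: Price = 11.1593


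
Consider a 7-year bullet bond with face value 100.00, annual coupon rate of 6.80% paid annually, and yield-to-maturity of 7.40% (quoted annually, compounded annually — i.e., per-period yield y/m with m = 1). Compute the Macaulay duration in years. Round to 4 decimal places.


Coupon per period c = face * coupon_rate / m = 6.800000
Periods per year m = 1; per-period yield y/m = 0.074000
Number of cashflows N = 7
Cashflows (t years, CF_t, discount factor 1/(1+y/m)^(m*t), PV):
  t = 1.0000: CF_t = 6.800000, DF = 0.931099, PV = 6.331471
  t = 2.0000: CF_t = 6.800000, DF = 0.866945, PV = 5.895225
  t = 3.0000: CF_t = 6.800000, DF = 0.807211, PV = 5.489036
  t = 4.0000: CF_t = 6.800000, DF = 0.751593, PV = 5.110834
  t = 5.0000: CF_t = 6.800000, DF = 0.699808, PV = 4.758691
  t = 6.0000: CF_t = 6.800000, DF = 0.651590, PV = 4.430811
  t = 7.0000: CF_t = 106.800000, DF = 0.606694, PV = 64.794969
Price P = sum_t PV_t = 96.811036
Macaulay numerator sum_t t * PV_t:
  t * PV_t at t = 1.0000: 6.331471
  t * PV_t at t = 2.0000: 11.790449
  t * PV_t at t = 3.0000: 16.467108
  t * PV_t at t = 4.0000: 20.443337
  t * PV_t at t = 5.0000: 23.793455
  t * PV_t at t = 6.0000: 26.584866
  t * PV_t at t = 7.0000: 453.564780
Macaulay duration D = (sum_t t * PV_t) / P = 558.975465 / 96.811036 = 5.773882

Answer: Macaulay duration = 5.7739 years


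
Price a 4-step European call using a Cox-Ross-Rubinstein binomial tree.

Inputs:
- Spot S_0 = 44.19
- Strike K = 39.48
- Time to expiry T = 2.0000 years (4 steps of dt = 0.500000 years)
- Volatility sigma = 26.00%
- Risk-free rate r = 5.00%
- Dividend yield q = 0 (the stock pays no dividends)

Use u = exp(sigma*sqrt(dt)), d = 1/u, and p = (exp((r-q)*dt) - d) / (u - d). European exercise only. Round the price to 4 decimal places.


dt = T/N = 0.500000
u = exp(sigma*sqrt(dt)) = 1.201833; d = 1/u = 0.832062
p = (exp((r-q)*dt) - d) / (u - d) = 0.522629
Discount per step: exp(-r*dt) = 0.975310
Stock lattice S(k, i) with i counting down-moves:
  k=0: S(0,0) = 44.1900
  k=1: S(1,0) = 53.1090; S(1,1) = 36.7688
  k=2: S(2,0) = 63.8281; S(2,1) = 44.1900; S(2,2) = 30.5940
  k=3: S(3,0) = 76.7107; S(3,1) = 53.1090; S(3,2) = 36.7688; S(3,3) = 25.4561
  k=4: S(4,0) = 92.1935; S(4,1) = 63.8281; S(4,2) = 44.1900; S(4,3) = 30.5940; S(4,4) = 21.1811
Terminal payoffs V(N, i) = max(S_T - K, 0):
  V(4,0) = 52.713495; V(4,1) = 24.348133; V(4,2) = 4.710000; V(4,3) = 0.000000; V(4,4) = 0.000000
Backward induction: V(k, i) = exp(-r*dt) * [p * V(k+1, i) + (1-p) * V(k+1, i+1)].
  V(3,0) = exp(-r*dt) * [p*52.713495 + (1-p)*24.348133] = 38.205511
  V(3,1) = exp(-r*dt) * [p*24.348133 + (1-p)*4.710000] = 14.603758
  V(3,2) = exp(-r*dt) * [p*4.710000 + (1-p)*0.000000] = 2.400805
  V(3,3) = exp(-r*dt) * [p*0.000000 + (1-p)*0.000000] = 0.000000
  V(2,0) = exp(-r*dt) * [p*38.205511 + (1-p)*14.603758] = 26.273595
  V(2,1) = exp(-r*dt) * [p*14.603758 + (1-p)*2.400805] = 8.561680
  V(2,2) = exp(-r*dt) * [p*2.400805 + (1-p)*0.000000] = 1.223751
  V(1,0) = exp(-r*dt) * [p*26.273595 + (1-p)*8.561680] = 17.378498
  V(1,1) = exp(-r*dt) * [p*8.561680 + (1-p)*1.223751] = 4.933863
  V(0,0) = exp(-r*dt) * [p*17.378498 + (1-p)*4.933863] = 11.155388

Answer: Price = V(0,0) = 11.1554


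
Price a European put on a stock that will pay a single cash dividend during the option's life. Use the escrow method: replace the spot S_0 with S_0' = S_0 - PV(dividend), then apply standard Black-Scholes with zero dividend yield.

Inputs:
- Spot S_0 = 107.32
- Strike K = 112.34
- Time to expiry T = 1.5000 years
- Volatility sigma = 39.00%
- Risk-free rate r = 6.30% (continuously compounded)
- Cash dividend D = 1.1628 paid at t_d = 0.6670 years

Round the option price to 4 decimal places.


Answer: Price = 17.7347

Derivation:
PV(D) = D * exp(-r * t_d) = 1.1628 * 0.95884964 = 1.11495037
S_0' = S_0 - PV(D) = 107.3200 - 1.11495037 = 106.20504963
d1 = (ln(S_0'/K) + (r + sigma^2/2)*T) / (sigma*sqrt(T)) = 0.31909664
d2 = d1 - sigma*sqrt(T) = -0.15855386
exp(-rT) = 0.90982773
N(-d1) = 0.37482662; N(-d2) = 0.56298981
P = K * exp(-rT) * N(-d2) - S_0' * N(-d1) = 112.3400 * 0.90982773 * 0.56298981 - 106.20504963 * 0.37482662 = 17.7347


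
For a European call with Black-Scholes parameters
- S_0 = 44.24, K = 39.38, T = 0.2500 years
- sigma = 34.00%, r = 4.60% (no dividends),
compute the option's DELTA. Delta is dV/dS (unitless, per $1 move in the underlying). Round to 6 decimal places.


d1 = 0.8371840235; d2 = 0.6671840235
phi(d1) = 0.2810066125; exp(-qT) = 1.0000000000; exp(-rT) = 0.9885658722
N(d1) = 0.7987554318
Delta = exp(-qT) * N(d1) = 1.0000000000 * 0.7987554318 = 0.798755

Answer: Delta = 0.798755


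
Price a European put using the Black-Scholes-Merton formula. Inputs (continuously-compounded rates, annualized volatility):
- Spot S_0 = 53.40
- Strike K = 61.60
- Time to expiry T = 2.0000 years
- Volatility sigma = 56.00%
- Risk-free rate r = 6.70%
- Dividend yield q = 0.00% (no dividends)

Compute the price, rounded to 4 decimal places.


Answer: Price = 16.7522

Derivation:
d1 = (ln(S/K) + (r - q + 0.5*sigma^2) * T) / (sigma * sqrt(T)) = 0.38480356
d2 = d1 - sigma * sqrt(T) = -0.40715603
exp(-rT) = 0.87459006; exp(-qT) = 1.00000000
P = K * exp(-rT) * N(-d2) - S_0 * exp(-qT) * N(-d1)
N(-d1) = 0.35019148; N(-d2) = 0.65805330
P = 61.6000 * 0.87459006 * 0.65805330 - 53.4000 * 1.00000000 * 0.35019148 = 16.7522


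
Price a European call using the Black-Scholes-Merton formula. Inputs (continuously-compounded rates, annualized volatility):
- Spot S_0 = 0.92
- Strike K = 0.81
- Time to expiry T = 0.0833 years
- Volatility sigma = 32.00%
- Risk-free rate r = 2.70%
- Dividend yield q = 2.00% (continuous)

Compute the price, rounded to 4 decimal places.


Answer: Price = 0.1133

Derivation:
d1 = (ln(S/K) + (r - q + 0.5*sigma^2) * T) / (sigma * sqrt(T)) = 1.43125775
d2 = d1 - sigma * sqrt(T) = 1.33890019
exp(-rT) = 0.99775343; exp(-qT) = 0.99833539
C = S_0 * exp(-qT) * N(d1) - K * exp(-rT) * N(d2)
N(d1) = 0.92382182; N(d2) = 0.90969842
C = 0.9200 * 0.99833539 * 0.92382182 - 0.8100 * 0.99775343 * 0.90969842 = 0.1133


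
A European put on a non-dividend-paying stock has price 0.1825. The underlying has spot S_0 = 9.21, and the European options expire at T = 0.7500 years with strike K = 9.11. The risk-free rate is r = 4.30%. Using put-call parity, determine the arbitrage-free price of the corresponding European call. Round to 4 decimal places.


Put-call parity: C - P = S_0 * exp(-qT) - K * exp(-rT).
S_0 * exp(-qT) = 9.2100 * 1.00000000 = 9.21000000
K * exp(-rT) = 9.1100 * 0.96826449 = 8.82088946
C = P + S*exp(-qT) - K*exp(-rT)
C = 0.1825 + 9.21000000 - 8.82088946 = 0.5716

Answer: Call price = 0.5716


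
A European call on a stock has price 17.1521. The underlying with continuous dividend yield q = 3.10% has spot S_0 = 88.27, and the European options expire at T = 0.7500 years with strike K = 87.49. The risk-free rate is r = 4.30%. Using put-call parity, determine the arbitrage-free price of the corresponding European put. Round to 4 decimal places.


Put-call parity: C - P = S_0 * exp(-qT) - K * exp(-rT).
S_0 * exp(-qT) = 88.2700 * 0.97701820 = 86.24139640
K * exp(-rT) = 87.4900 * 0.96826449 = 84.71345985
P = C - S*exp(-qT) + K*exp(-rT)
P = 17.1521 - 86.24139640 + 84.71345985 = 15.6242

Answer: Put price = 15.6242


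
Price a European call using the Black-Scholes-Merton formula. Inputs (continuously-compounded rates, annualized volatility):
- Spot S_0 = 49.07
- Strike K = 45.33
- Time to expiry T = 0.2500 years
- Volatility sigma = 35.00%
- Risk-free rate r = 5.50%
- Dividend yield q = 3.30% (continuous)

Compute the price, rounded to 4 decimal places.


Answer: Price = 5.6068

Derivation:
d1 = (ln(S/K) + (r - q + 0.5*sigma^2) * T) / (sigma * sqrt(T)) = 0.57195020
d2 = d1 - sigma * sqrt(T) = 0.39695020
exp(-rT) = 0.98634410; exp(-qT) = 0.99178394
C = S_0 * exp(-qT) * N(d1) - K * exp(-rT) * N(d2)
N(d1) = 0.71632214; N(d2) = 0.65429791
C = 49.0700 * 0.99178394 * 0.71632214 - 45.3300 * 0.98634410 * 0.65429791 = 5.6068


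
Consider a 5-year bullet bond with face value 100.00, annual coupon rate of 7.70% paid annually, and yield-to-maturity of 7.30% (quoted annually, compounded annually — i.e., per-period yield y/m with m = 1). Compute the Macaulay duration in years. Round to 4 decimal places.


Answer: Macaulay duration = 4.3403 years

Derivation:
Coupon per period c = face * coupon_rate / m = 7.700000
Periods per year m = 1; per-period yield y/m = 0.073000
Number of cashflows N = 5
Cashflows (t years, CF_t, discount factor 1/(1+y/m)^(m*t), PV):
  t = 1.0000: CF_t = 7.700000, DF = 0.931966, PV = 7.176142
  t = 2.0000: CF_t = 7.700000, DF = 0.868561, PV = 6.687923
  t = 3.0000: CF_t = 7.700000, DF = 0.809470, PV = 6.232920
  t = 4.0000: CF_t = 7.700000, DF = 0.754399, PV = 5.808872
  t = 5.0000: CF_t = 107.700000, DF = 0.703075, PV = 75.721131
Price P = sum_t PV_t = 101.626989
Macaulay numerator sum_t t * PV_t:
  t * PV_t at t = 1.0000: 7.176142
  t * PV_t at t = 2.0000: 13.375847
  t * PV_t at t = 3.0000: 18.698760
  t * PV_t at t = 4.0000: 23.235490
  t * PV_t at t = 5.0000: 378.605656
Macaulay duration D = (sum_t t * PV_t) / P = 441.091894 / 101.626989 = 4.340303


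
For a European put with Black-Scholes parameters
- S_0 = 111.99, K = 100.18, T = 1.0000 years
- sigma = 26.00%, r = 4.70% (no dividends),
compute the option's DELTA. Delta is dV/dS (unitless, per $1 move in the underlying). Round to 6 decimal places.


d1 = 0.7393885141; d2 = 0.4793885141
phi(d1) = 0.3035265416; exp(-qT) = 1.0000000000; exp(-rT) = 0.9540873976
N(-d1) = 0.2298355574
Delta = -exp(-qT) * N(-d1) = -1.0000000000 * 0.2298355574 = -0.229836

Answer: Delta = -0.229836


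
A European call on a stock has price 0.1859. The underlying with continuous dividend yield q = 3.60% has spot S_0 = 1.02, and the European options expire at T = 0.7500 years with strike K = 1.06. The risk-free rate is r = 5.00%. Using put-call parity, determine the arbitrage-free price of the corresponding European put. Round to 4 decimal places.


Answer: Put price = 0.2141

Derivation:
Put-call parity: C - P = S_0 * exp(-qT) - K * exp(-rT).
S_0 * exp(-qT) = 1.0200 * 0.97336124 = 0.99282847
K * exp(-rT) = 1.0600 * 0.96319442 = 1.02098608
P = C - S*exp(-qT) + K*exp(-rT)
P = 0.1859 - 0.99282847 + 1.02098608 = 0.2141


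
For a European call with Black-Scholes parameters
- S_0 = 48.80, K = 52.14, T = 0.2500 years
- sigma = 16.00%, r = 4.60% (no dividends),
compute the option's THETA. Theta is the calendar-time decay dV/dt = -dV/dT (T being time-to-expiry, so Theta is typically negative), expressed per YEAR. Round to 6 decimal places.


Answer: Theta = -3.088186

Derivation:
d1 = -0.6437761956; d2 = -0.7237761956
phi(d1) = 0.3242753014; exp(-qT) = 1.0000000000; exp(-rT) = 0.9885658722
Theta = -S*exp(-qT)*phi(d1)*sigma/(2*sqrt(T)) - r*K*exp(-rT)*N(d2) + q*S*exp(-qT)*N(d1)
N(d1) = 0.2598602860; N(d2) = 0.2346015729; sqrt(T) = 0.5000000000
Term 1 = -48.8000 * 1.0000000000 * 0.3242753014 * 0.1600 / (2 * 0.5000000000) = -2.5319415533
Term 2 = -0.0460 * 52.1400 * 0.9885658722 * 0.2346015729 = -0.5562440667
Term 3 = 0 (no dividend yield, q = 0)
Theta = -2.5319415533 + (-0.5562440667) + (0.0000000000) = -3.088186
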